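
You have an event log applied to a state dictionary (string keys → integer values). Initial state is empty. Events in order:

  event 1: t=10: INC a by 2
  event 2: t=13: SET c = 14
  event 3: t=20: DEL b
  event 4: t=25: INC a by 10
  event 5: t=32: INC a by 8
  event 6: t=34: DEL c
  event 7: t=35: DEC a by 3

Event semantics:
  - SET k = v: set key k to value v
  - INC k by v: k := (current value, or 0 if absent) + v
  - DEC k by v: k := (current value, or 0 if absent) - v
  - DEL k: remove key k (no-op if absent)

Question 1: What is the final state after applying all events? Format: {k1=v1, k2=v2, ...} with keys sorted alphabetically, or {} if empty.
  after event 1 (t=10: INC a by 2): {a=2}
  after event 2 (t=13: SET c = 14): {a=2, c=14}
  after event 3 (t=20: DEL b): {a=2, c=14}
  after event 4 (t=25: INC a by 10): {a=12, c=14}
  after event 5 (t=32: INC a by 8): {a=20, c=14}
  after event 6 (t=34: DEL c): {a=20}
  after event 7 (t=35: DEC a by 3): {a=17}

Answer: {a=17}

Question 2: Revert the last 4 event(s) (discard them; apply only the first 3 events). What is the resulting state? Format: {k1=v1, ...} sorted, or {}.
Answer: {a=2, c=14}

Derivation:
Keep first 3 events (discard last 4):
  after event 1 (t=10: INC a by 2): {a=2}
  after event 2 (t=13: SET c = 14): {a=2, c=14}
  after event 3 (t=20: DEL b): {a=2, c=14}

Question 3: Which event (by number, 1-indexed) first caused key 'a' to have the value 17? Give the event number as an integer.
Answer: 7

Derivation:
Looking for first event where a becomes 17:
  event 1: a = 2
  event 2: a = 2
  event 3: a = 2
  event 4: a = 12
  event 5: a = 20
  event 6: a = 20
  event 7: a 20 -> 17  <-- first match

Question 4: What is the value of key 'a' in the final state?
Answer: 17

Derivation:
Track key 'a' through all 7 events:
  event 1 (t=10: INC a by 2): a (absent) -> 2
  event 2 (t=13: SET c = 14): a unchanged
  event 3 (t=20: DEL b): a unchanged
  event 4 (t=25: INC a by 10): a 2 -> 12
  event 5 (t=32: INC a by 8): a 12 -> 20
  event 6 (t=34: DEL c): a unchanged
  event 7 (t=35: DEC a by 3): a 20 -> 17
Final: a = 17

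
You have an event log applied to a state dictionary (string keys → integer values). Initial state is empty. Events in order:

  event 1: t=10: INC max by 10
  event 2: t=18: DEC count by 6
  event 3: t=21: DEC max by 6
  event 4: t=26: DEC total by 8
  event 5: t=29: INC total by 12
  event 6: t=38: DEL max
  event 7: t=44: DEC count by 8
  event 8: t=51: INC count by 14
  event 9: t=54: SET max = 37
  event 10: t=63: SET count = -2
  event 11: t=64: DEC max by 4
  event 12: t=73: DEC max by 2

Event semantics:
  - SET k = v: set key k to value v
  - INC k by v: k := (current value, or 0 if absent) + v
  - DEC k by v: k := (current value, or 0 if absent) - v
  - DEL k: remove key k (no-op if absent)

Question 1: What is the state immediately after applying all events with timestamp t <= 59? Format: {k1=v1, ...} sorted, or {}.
Apply events with t <= 59 (9 events):
  after event 1 (t=10: INC max by 10): {max=10}
  after event 2 (t=18: DEC count by 6): {count=-6, max=10}
  after event 3 (t=21: DEC max by 6): {count=-6, max=4}
  after event 4 (t=26: DEC total by 8): {count=-6, max=4, total=-8}
  after event 5 (t=29: INC total by 12): {count=-6, max=4, total=4}
  after event 6 (t=38: DEL max): {count=-6, total=4}
  after event 7 (t=44: DEC count by 8): {count=-14, total=4}
  after event 8 (t=51: INC count by 14): {count=0, total=4}
  after event 9 (t=54: SET max = 37): {count=0, max=37, total=4}

Answer: {count=0, max=37, total=4}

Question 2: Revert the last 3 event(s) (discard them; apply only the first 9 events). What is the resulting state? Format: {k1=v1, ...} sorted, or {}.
Keep first 9 events (discard last 3):
  after event 1 (t=10: INC max by 10): {max=10}
  after event 2 (t=18: DEC count by 6): {count=-6, max=10}
  after event 3 (t=21: DEC max by 6): {count=-6, max=4}
  after event 4 (t=26: DEC total by 8): {count=-6, max=4, total=-8}
  after event 5 (t=29: INC total by 12): {count=-6, max=4, total=4}
  after event 6 (t=38: DEL max): {count=-6, total=4}
  after event 7 (t=44: DEC count by 8): {count=-14, total=4}
  after event 8 (t=51: INC count by 14): {count=0, total=4}
  after event 9 (t=54: SET max = 37): {count=0, max=37, total=4}

Answer: {count=0, max=37, total=4}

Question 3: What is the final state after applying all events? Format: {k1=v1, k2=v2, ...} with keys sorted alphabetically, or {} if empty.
  after event 1 (t=10: INC max by 10): {max=10}
  after event 2 (t=18: DEC count by 6): {count=-6, max=10}
  after event 3 (t=21: DEC max by 6): {count=-6, max=4}
  after event 4 (t=26: DEC total by 8): {count=-6, max=4, total=-8}
  after event 5 (t=29: INC total by 12): {count=-6, max=4, total=4}
  after event 6 (t=38: DEL max): {count=-6, total=4}
  after event 7 (t=44: DEC count by 8): {count=-14, total=4}
  after event 8 (t=51: INC count by 14): {count=0, total=4}
  after event 9 (t=54: SET max = 37): {count=0, max=37, total=4}
  after event 10 (t=63: SET count = -2): {count=-2, max=37, total=4}
  after event 11 (t=64: DEC max by 4): {count=-2, max=33, total=4}
  after event 12 (t=73: DEC max by 2): {count=-2, max=31, total=4}

Answer: {count=-2, max=31, total=4}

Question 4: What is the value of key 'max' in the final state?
Answer: 31

Derivation:
Track key 'max' through all 12 events:
  event 1 (t=10: INC max by 10): max (absent) -> 10
  event 2 (t=18: DEC count by 6): max unchanged
  event 3 (t=21: DEC max by 6): max 10 -> 4
  event 4 (t=26: DEC total by 8): max unchanged
  event 5 (t=29: INC total by 12): max unchanged
  event 6 (t=38: DEL max): max 4 -> (absent)
  event 7 (t=44: DEC count by 8): max unchanged
  event 8 (t=51: INC count by 14): max unchanged
  event 9 (t=54: SET max = 37): max (absent) -> 37
  event 10 (t=63: SET count = -2): max unchanged
  event 11 (t=64: DEC max by 4): max 37 -> 33
  event 12 (t=73: DEC max by 2): max 33 -> 31
Final: max = 31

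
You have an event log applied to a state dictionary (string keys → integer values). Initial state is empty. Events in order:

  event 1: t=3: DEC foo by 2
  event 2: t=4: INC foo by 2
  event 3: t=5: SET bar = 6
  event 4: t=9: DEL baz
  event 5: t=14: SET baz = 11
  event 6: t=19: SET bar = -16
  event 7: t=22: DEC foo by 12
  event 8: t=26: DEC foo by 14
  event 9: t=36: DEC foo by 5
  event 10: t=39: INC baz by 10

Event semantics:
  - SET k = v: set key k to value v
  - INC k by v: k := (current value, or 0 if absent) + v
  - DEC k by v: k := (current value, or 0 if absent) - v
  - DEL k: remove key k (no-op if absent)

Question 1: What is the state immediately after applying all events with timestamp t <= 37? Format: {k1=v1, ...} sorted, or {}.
Apply events with t <= 37 (9 events):
  after event 1 (t=3: DEC foo by 2): {foo=-2}
  after event 2 (t=4: INC foo by 2): {foo=0}
  after event 3 (t=5: SET bar = 6): {bar=6, foo=0}
  after event 4 (t=9: DEL baz): {bar=6, foo=0}
  after event 5 (t=14: SET baz = 11): {bar=6, baz=11, foo=0}
  after event 6 (t=19: SET bar = -16): {bar=-16, baz=11, foo=0}
  after event 7 (t=22: DEC foo by 12): {bar=-16, baz=11, foo=-12}
  after event 8 (t=26: DEC foo by 14): {bar=-16, baz=11, foo=-26}
  after event 9 (t=36: DEC foo by 5): {bar=-16, baz=11, foo=-31}

Answer: {bar=-16, baz=11, foo=-31}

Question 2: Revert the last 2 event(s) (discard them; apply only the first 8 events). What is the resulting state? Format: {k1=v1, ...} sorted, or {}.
Answer: {bar=-16, baz=11, foo=-26}

Derivation:
Keep first 8 events (discard last 2):
  after event 1 (t=3: DEC foo by 2): {foo=-2}
  after event 2 (t=4: INC foo by 2): {foo=0}
  after event 3 (t=5: SET bar = 6): {bar=6, foo=0}
  after event 4 (t=9: DEL baz): {bar=6, foo=0}
  after event 5 (t=14: SET baz = 11): {bar=6, baz=11, foo=0}
  after event 6 (t=19: SET bar = -16): {bar=-16, baz=11, foo=0}
  after event 7 (t=22: DEC foo by 12): {bar=-16, baz=11, foo=-12}
  after event 8 (t=26: DEC foo by 14): {bar=-16, baz=11, foo=-26}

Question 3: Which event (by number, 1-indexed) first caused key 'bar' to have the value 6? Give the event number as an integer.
Answer: 3

Derivation:
Looking for first event where bar becomes 6:
  event 3: bar (absent) -> 6  <-- first match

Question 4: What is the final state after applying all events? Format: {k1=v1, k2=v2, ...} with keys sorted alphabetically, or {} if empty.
Answer: {bar=-16, baz=21, foo=-31}

Derivation:
  after event 1 (t=3: DEC foo by 2): {foo=-2}
  after event 2 (t=4: INC foo by 2): {foo=0}
  after event 3 (t=5: SET bar = 6): {bar=6, foo=0}
  after event 4 (t=9: DEL baz): {bar=6, foo=0}
  after event 5 (t=14: SET baz = 11): {bar=6, baz=11, foo=0}
  after event 6 (t=19: SET bar = -16): {bar=-16, baz=11, foo=0}
  after event 7 (t=22: DEC foo by 12): {bar=-16, baz=11, foo=-12}
  after event 8 (t=26: DEC foo by 14): {bar=-16, baz=11, foo=-26}
  after event 9 (t=36: DEC foo by 5): {bar=-16, baz=11, foo=-31}
  after event 10 (t=39: INC baz by 10): {bar=-16, baz=21, foo=-31}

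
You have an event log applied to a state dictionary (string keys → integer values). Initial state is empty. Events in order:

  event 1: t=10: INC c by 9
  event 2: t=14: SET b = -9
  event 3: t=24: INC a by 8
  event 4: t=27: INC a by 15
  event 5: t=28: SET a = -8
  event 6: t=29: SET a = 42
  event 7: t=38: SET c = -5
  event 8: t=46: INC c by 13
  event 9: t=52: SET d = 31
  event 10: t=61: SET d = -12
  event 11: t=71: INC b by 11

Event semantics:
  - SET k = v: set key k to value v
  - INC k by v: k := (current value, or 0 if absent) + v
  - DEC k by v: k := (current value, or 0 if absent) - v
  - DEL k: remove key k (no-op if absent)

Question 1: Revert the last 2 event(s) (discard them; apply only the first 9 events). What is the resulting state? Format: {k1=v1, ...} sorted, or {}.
Answer: {a=42, b=-9, c=8, d=31}

Derivation:
Keep first 9 events (discard last 2):
  after event 1 (t=10: INC c by 9): {c=9}
  after event 2 (t=14: SET b = -9): {b=-9, c=9}
  after event 3 (t=24: INC a by 8): {a=8, b=-9, c=9}
  after event 4 (t=27: INC a by 15): {a=23, b=-9, c=9}
  after event 5 (t=28: SET a = -8): {a=-8, b=-9, c=9}
  after event 6 (t=29: SET a = 42): {a=42, b=-9, c=9}
  after event 7 (t=38: SET c = -5): {a=42, b=-9, c=-5}
  after event 8 (t=46: INC c by 13): {a=42, b=-9, c=8}
  after event 9 (t=52: SET d = 31): {a=42, b=-9, c=8, d=31}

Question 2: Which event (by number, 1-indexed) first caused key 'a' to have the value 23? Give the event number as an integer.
Answer: 4

Derivation:
Looking for first event where a becomes 23:
  event 3: a = 8
  event 4: a 8 -> 23  <-- first match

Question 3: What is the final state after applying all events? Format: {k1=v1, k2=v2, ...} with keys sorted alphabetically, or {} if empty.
Answer: {a=42, b=2, c=8, d=-12}

Derivation:
  after event 1 (t=10: INC c by 9): {c=9}
  after event 2 (t=14: SET b = -9): {b=-9, c=9}
  after event 3 (t=24: INC a by 8): {a=8, b=-9, c=9}
  after event 4 (t=27: INC a by 15): {a=23, b=-9, c=9}
  after event 5 (t=28: SET a = -8): {a=-8, b=-9, c=9}
  after event 6 (t=29: SET a = 42): {a=42, b=-9, c=9}
  after event 7 (t=38: SET c = -5): {a=42, b=-9, c=-5}
  after event 8 (t=46: INC c by 13): {a=42, b=-9, c=8}
  after event 9 (t=52: SET d = 31): {a=42, b=-9, c=8, d=31}
  after event 10 (t=61: SET d = -12): {a=42, b=-9, c=8, d=-12}
  after event 11 (t=71: INC b by 11): {a=42, b=2, c=8, d=-12}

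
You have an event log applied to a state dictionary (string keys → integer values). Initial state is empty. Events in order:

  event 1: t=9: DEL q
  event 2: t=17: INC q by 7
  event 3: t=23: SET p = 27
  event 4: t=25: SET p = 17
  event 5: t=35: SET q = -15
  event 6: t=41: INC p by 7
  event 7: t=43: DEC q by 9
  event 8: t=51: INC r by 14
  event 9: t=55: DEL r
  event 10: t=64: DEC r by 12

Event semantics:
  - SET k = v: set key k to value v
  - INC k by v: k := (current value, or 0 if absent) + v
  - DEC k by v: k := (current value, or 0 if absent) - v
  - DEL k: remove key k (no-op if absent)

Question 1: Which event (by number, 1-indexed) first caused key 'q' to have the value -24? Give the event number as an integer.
Answer: 7

Derivation:
Looking for first event where q becomes -24:
  event 2: q = 7
  event 3: q = 7
  event 4: q = 7
  event 5: q = -15
  event 6: q = -15
  event 7: q -15 -> -24  <-- first match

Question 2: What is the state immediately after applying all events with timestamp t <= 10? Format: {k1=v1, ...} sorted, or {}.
Apply events with t <= 10 (1 events):
  after event 1 (t=9: DEL q): {}

Answer: {}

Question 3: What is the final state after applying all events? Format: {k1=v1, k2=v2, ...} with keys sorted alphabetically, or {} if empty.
Answer: {p=24, q=-24, r=-12}

Derivation:
  after event 1 (t=9: DEL q): {}
  after event 2 (t=17: INC q by 7): {q=7}
  after event 3 (t=23: SET p = 27): {p=27, q=7}
  after event 4 (t=25: SET p = 17): {p=17, q=7}
  after event 5 (t=35: SET q = -15): {p=17, q=-15}
  after event 6 (t=41: INC p by 7): {p=24, q=-15}
  after event 7 (t=43: DEC q by 9): {p=24, q=-24}
  after event 8 (t=51: INC r by 14): {p=24, q=-24, r=14}
  after event 9 (t=55: DEL r): {p=24, q=-24}
  after event 10 (t=64: DEC r by 12): {p=24, q=-24, r=-12}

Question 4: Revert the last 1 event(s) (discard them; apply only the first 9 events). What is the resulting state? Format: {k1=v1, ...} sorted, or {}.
Keep first 9 events (discard last 1):
  after event 1 (t=9: DEL q): {}
  after event 2 (t=17: INC q by 7): {q=7}
  after event 3 (t=23: SET p = 27): {p=27, q=7}
  after event 4 (t=25: SET p = 17): {p=17, q=7}
  after event 5 (t=35: SET q = -15): {p=17, q=-15}
  after event 6 (t=41: INC p by 7): {p=24, q=-15}
  after event 7 (t=43: DEC q by 9): {p=24, q=-24}
  after event 8 (t=51: INC r by 14): {p=24, q=-24, r=14}
  after event 9 (t=55: DEL r): {p=24, q=-24}

Answer: {p=24, q=-24}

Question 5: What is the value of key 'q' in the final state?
Answer: -24

Derivation:
Track key 'q' through all 10 events:
  event 1 (t=9: DEL q): q (absent) -> (absent)
  event 2 (t=17: INC q by 7): q (absent) -> 7
  event 3 (t=23: SET p = 27): q unchanged
  event 4 (t=25: SET p = 17): q unchanged
  event 5 (t=35: SET q = -15): q 7 -> -15
  event 6 (t=41: INC p by 7): q unchanged
  event 7 (t=43: DEC q by 9): q -15 -> -24
  event 8 (t=51: INC r by 14): q unchanged
  event 9 (t=55: DEL r): q unchanged
  event 10 (t=64: DEC r by 12): q unchanged
Final: q = -24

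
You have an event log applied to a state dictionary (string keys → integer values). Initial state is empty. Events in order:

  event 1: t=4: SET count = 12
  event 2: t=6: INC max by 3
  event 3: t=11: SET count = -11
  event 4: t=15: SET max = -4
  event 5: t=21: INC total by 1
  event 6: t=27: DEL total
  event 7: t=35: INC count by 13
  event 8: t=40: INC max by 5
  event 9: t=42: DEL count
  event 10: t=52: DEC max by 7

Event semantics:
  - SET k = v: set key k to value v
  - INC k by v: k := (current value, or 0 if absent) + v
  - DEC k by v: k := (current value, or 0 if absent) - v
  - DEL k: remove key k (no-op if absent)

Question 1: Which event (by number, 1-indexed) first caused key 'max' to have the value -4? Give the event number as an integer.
Looking for first event where max becomes -4:
  event 2: max = 3
  event 3: max = 3
  event 4: max 3 -> -4  <-- first match

Answer: 4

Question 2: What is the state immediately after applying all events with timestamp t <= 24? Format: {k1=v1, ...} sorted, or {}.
Apply events with t <= 24 (5 events):
  after event 1 (t=4: SET count = 12): {count=12}
  after event 2 (t=6: INC max by 3): {count=12, max=3}
  after event 3 (t=11: SET count = -11): {count=-11, max=3}
  after event 4 (t=15: SET max = -4): {count=-11, max=-4}
  after event 5 (t=21: INC total by 1): {count=-11, max=-4, total=1}

Answer: {count=-11, max=-4, total=1}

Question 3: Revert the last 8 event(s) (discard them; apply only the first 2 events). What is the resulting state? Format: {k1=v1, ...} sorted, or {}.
Answer: {count=12, max=3}

Derivation:
Keep first 2 events (discard last 8):
  after event 1 (t=4: SET count = 12): {count=12}
  after event 2 (t=6: INC max by 3): {count=12, max=3}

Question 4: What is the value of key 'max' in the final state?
Answer: -6

Derivation:
Track key 'max' through all 10 events:
  event 1 (t=4: SET count = 12): max unchanged
  event 2 (t=6: INC max by 3): max (absent) -> 3
  event 3 (t=11: SET count = -11): max unchanged
  event 4 (t=15: SET max = -4): max 3 -> -4
  event 5 (t=21: INC total by 1): max unchanged
  event 6 (t=27: DEL total): max unchanged
  event 7 (t=35: INC count by 13): max unchanged
  event 8 (t=40: INC max by 5): max -4 -> 1
  event 9 (t=42: DEL count): max unchanged
  event 10 (t=52: DEC max by 7): max 1 -> -6
Final: max = -6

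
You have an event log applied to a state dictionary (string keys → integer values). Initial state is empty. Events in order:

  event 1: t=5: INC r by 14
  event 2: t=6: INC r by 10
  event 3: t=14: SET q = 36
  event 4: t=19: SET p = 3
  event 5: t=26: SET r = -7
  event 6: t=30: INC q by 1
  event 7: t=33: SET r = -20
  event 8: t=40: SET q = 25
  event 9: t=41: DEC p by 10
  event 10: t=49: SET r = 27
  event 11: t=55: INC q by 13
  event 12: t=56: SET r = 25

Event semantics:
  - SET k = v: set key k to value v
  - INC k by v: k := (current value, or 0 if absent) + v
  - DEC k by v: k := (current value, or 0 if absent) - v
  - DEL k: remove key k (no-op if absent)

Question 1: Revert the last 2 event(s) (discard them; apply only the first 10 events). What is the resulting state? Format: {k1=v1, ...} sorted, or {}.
Keep first 10 events (discard last 2):
  after event 1 (t=5: INC r by 14): {r=14}
  after event 2 (t=6: INC r by 10): {r=24}
  after event 3 (t=14: SET q = 36): {q=36, r=24}
  after event 4 (t=19: SET p = 3): {p=3, q=36, r=24}
  after event 5 (t=26: SET r = -7): {p=3, q=36, r=-7}
  after event 6 (t=30: INC q by 1): {p=3, q=37, r=-7}
  after event 7 (t=33: SET r = -20): {p=3, q=37, r=-20}
  after event 8 (t=40: SET q = 25): {p=3, q=25, r=-20}
  after event 9 (t=41: DEC p by 10): {p=-7, q=25, r=-20}
  after event 10 (t=49: SET r = 27): {p=-7, q=25, r=27}

Answer: {p=-7, q=25, r=27}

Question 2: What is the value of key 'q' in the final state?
Track key 'q' through all 12 events:
  event 1 (t=5: INC r by 14): q unchanged
  event 2 (t=6: INC r by 10): q unchanged
  event 3 (t=14: SET q = 36): q (absent) -> 36
  event 4 (t=19: SET p = 3): q unchanged
  event 5 (t=26: SET r = -7): q unchanged
  event 6 (t=30: INC q by 1): q 36 -> 37
  event 7 (t=33: SET r = -20): q unchanged
  event 8 (t=40: SET q = 25): q 37 -> 25
  event 9 (t=41: DEC p by 10): q unchanged
  event 10 (t=49: SET r = 27): q unchanged
  event 11 (t=55: INC q by 13): q 25 -> 38
  event 12 (t=56: SET r = 25): q unchanged
Final: q = 38

Answer: 38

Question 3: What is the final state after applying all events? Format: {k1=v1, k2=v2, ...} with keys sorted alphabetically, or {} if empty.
  after event 1 (t=5: INC r by 14): {r=14}
  after event 2 (t=6: INC r by 10): {r=24}
  after event 3 (t=14: SET q = 36): {q=36, r=24}
  after event 4 (t=19: SET p = 3): {p=3, q=36, r=24}
  after event 5 (t=26: SET r = -7): {p=3, q=36, r=-7}
  after event 6 (t=30: INC q by 1): {p=3, q=37, r=-7}
  after event 7 (t=33: SET r = -20): {p=3, q=37, r=-20}
  after event 8 (t=40: SET q = 25): {p=3, q=25, r=-20}
  after event 9 (t=41: DEC p by 10): {p=-7, q=25, r=-20}
  after event 10 (t=49: SET r = 27): {p=-7, q=25, r=27}
  after event 11 (t=55: INC q by 13): {p=-7, q=38, r=27}
  after event 12 (t=56: SET r = 25): {p=-7, q=38, r=25}

Answer: {p=-7, q=38, r=25}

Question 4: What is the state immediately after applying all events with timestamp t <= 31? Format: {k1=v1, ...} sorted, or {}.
Answer: {p=3, q=37, r=-7}

Derivation:
Apply events with t <= 31 (6 events):
  after event 1 (t=5: INC r by 14): {r=14}
  after event 2 (t=6: INC r by 10): {r=24}
  after event 3 (t=14: SET q = 36): {q=36, r=24}
  after event 4 (t=19: SET p = 3): {p=3, q=36, r=24}
  after event 5 (t=26: SET r = -7): {p=3, q=36, r=-7}
  after event 6 (t=30: INC q by 1): {p=3, q=37, r=-7}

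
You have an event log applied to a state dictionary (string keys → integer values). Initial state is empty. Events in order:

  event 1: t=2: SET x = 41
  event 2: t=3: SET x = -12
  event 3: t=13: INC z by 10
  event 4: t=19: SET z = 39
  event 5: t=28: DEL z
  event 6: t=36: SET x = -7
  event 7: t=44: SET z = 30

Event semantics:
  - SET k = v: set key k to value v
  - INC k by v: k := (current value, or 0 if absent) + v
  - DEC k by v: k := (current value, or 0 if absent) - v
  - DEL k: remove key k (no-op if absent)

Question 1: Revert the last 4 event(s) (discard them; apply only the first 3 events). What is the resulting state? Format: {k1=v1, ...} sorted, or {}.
Keep first 3 events (discard last 4):
  after event 1 (t=2: SET x = 41): {x=41}
  after event 2 (t=3: SET x = -12): {x=-12}
  after event 3 (t=13: INC z by 10): {x=-12, z=10}

Answer: {x=-12, z=10}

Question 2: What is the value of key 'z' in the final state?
Track key 'z' through all 7 events:
  event 1 (t=2: SET x = 41): z unchanged
  event 2 (t=3: SET x = -12): z unchanged
  event 3 (t=13: INC z by 10): z (absent) -> 10
  event 4 (t=19: SET z = 39): z 10 -> 39
  event 5 (t=28: DEL z): z 39 -> (absent)
  event 6 (t=36: SET x = -7): z unchanged
  event 7 (t=44: SET z = 30): z (absent) -> 30
Final: z = 30

Answer: 30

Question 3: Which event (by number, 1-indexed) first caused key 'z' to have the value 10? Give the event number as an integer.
Looking for first event where z becomes 10:
  event 3: z (absent) -> 10  <-- first match

Answer: 3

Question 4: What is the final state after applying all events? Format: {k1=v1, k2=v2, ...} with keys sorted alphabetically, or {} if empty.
Answer: {x=-7, z=30}

Derivation:
  after event 1 (t=2: SET x = 41): {x=41}
  after event 2 (t=3: SET x = -12): {x=-12}
  after event 3 (t=13: INC z by 10): {x=-12, z=10}
  after event 4 (t=19: SET z = 39): {x=-12, z=39}
  after event 5 (t=28: DEL z): {x=-12}
  after event 6 (t=36: SET x = -7): {x=-7}
  after event 7 (t=44: SET z = 30): {x=-7, z=30}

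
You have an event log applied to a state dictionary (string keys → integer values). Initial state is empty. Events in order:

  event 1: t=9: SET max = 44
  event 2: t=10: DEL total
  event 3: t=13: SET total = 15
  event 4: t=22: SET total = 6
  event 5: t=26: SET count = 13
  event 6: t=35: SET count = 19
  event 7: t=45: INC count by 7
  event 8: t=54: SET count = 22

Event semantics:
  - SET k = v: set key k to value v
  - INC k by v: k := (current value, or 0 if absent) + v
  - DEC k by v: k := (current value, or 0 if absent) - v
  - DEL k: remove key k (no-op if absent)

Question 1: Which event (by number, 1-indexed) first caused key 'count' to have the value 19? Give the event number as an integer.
Looking for first event where count becomes 19:
  event 5: count = 13
  event 6: count 13 -> 19  <-- first match

Answer: 6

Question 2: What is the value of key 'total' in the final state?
Answer: 6

Derivation:
Track key 'total' through all 8 events:
  event 1 (t=9: SET max = 44): total unchanged
  event 2 (t=10: DEL total): total (absent) -> (absent)
  event 3 (t=13: SET total = 15): total (absent) -> 15
  event 4 (t=22: SET total = 6): total 15 -> 6
  event 5 (t=26: SET count = 13): total unchanged
  event 6 (t=35: SET count = 19): total unchanged
  event 7 (t=45: INC count by 7): total unchanged
  event 8 (t=54: SET count = 22): total unchanged
Final: total = 6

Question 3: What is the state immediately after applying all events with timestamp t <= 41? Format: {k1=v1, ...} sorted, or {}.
Apply events with t <= 41 (6 events):
  after event 1 (t=9: SET max = 44): {max=44}
  after event 2 (t=10: DEL total): {max=44}
  after event 3 (t=13: SET total = 15): {max=44, total=15}
  after event 4 (t=22: SET total = 6): {max=44, total=6}
  after event 5 (t=26: SET count = 13): {count=13, max=44, total=6}
  after event 6 (t=35: SET count = 19): {count=19, max=44, total=6}

Answer: {count=19, max=44, total=6}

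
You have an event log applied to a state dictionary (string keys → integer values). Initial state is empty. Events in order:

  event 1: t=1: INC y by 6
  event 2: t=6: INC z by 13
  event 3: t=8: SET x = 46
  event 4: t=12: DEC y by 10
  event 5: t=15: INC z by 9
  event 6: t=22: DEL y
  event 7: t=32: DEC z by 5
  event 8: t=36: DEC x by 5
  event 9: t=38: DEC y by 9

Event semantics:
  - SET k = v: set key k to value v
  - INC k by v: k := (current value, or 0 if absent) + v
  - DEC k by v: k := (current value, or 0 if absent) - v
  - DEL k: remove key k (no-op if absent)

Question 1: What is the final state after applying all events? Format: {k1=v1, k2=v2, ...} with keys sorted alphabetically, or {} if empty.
  after event 1 (t=1: INC y by 6): {y=6}
  after event 2 (t=6: INC z by 13): {y=6, z=13}
  after event 3 (t=8: SET x = 46): {x=46, y=6, z=13}
  after event 4 (t=12: DEC y by 10): {x=46, y=-4, z=13}
  after event 5 (t=15: INC z by 9): {x=46, y=-4, z=22}
  after event 6 (t=22: DEL y): {x=46, z=22}
  after event 7 (t=32: DEC z by 5): {x=46, z=17}
  after event 8 (t=36: DEC x by 5): {x=41, z=17}
  after event 9 (t=38: DEC y by 9): {x=41, y=-9, z=17}

Answer: {x=41, y=-9, z=17}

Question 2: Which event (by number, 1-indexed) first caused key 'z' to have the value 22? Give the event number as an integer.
Looking for first event where z becomes 22:
  event 2: z = 13
  event 3: z = 13
  event 4: z = 13
  event 5: z 13 -> 22  <-- first match

Answer: 5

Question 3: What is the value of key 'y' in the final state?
Track key 'y' through all 9 events:
  event 1 (t=1: INC y by 6): y (absent) -> 6
  event 2 (t=6: INC z by 13): y unchanged
  event 3 (t=8: SET x = 46): y unchanged
  event 4 (t=12: DEC y by 10): y 6 -> -4
  event 5 (t=15: INC z by 9): y unchanged
  event 6 (t=22: DEL y): y -4 -> (absent)
  event 7 (t=32: DEC z by 5): y unchanged
  event 8 (t=36: DEC x by 5): y unchanged
  event 9 (t=38: DEC y by 9): y (absent) -> -9
Final: y = -9

Answer: -9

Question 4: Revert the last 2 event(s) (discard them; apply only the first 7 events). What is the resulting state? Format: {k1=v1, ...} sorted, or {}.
Answer: {x=46, z=17}

Derivation:
Keep first 7 events (discard last 2):
  after event 1 (t=1: INC y by 6): {y=6}
  after event 2 (t=6: INC z by 13): {y=6, z=13}
  after event 3 (t=8: SET x = 46): {x=46, y=6, z=13}
  after event 4 (t=12: DEC y by 10): {x=46, y=-4, z=13}
  after event 5 (t=15: INC z by 9): {x=46, y=-4, z=22}
  after event 6 (t=22: DEL y): {x=46, z=22}
  after event 7 (t=32: DEC z by 5): {x=46, z=17}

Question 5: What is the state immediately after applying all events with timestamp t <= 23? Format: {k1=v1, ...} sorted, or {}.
Answer: {x=46, z=22}

Derivation:
Apply events with t <= 23 (6 events):
  after event 1 (t=1: INC y by 6): {y=6}
  after event 2 (t=6: INC z by 13): {y=6, z=13}
  after event 3 (t=8: SET x = 46): {x=46, y=6, z=13}
  after event 4 (t=12: DEC y by 10): {x=46, y=-4, z=13}
  after event 5 (t=15: INC z by 9): {x=46, y=-4, z=22}
  after event 6 (t=22: DEL y): {x=46, z=22}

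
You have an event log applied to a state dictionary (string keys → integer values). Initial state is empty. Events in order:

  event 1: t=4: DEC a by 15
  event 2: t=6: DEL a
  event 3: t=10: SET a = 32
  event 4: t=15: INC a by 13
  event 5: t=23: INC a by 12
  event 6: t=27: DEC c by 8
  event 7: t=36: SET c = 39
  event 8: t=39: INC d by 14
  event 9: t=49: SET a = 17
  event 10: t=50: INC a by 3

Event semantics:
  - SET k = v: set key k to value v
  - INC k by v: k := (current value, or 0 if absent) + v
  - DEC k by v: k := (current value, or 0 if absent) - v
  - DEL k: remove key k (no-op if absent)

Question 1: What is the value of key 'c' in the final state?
Track key 'c' through all 10 events:
  event 1 (t=4: DEC a by 15): c unchanged
  event 2 (t=6: DEL a): c unchanged
  event 3 (t=10: SET a = 32): c unchanged
  event 4 (t=15: INC a by 13): c unchanged
  event 5 (t=23: INC a by 12): c unchanged
  event 6 (t=27: DEC c by 8): c (absent) -> -8
  event 7 (t=36: SET c = 39): c -8 -> 39
  event 8 (t=39: INC d by 14): c unchanged
  event 9 (t=49: SET a = 17): c unchanged
  event 10 (t=50: INC a by 3): c unchanged
Final: c = 39

Answer: 39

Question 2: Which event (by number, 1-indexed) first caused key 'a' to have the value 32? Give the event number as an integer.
Looking for first event where a becomes 32:
  event 1: a = -15
  event 2: a = (absent)
  event 3: a (absent) -> 32  <-- first match

Answer: 3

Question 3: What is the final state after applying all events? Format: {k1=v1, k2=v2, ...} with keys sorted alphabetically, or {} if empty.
  after event 1 (t=4: DEC a by 15): {a=-15}
  after event 2 (t=6: DEL a): {}
  after event 3 (t=10: SET a = 32): {a=32}
  after event 4 (t=15: INC a by 13): {a=45}
  after event 5 (t=23: INC a by 12): {a=57}
  after event 6 (t=27: DEC c by 8): {a=57, c=-8}
  after event 7 (t=36: SET c = 39): {a=57, c=39}
  after event 8 (t=39: INC d by 14): {a=57, c=39, d=14}
  after event 9 (t=49: SET a = 17): {a=17, c=39, d=14}
  after event 10 (t=50: INC a by 3): {a=20, c=39, d=14}

Answer: {a=20, c=39, d=14}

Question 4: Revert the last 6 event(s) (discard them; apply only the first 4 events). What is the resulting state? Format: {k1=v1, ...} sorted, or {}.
Keep first 4 events (discard last 6):
  after event 1 (t=4: DEC a by 15): {a=-15}
  after event 2 (t=6: DEL a): {}
  after event 3 (t=10: SET a = 32): {a=32}
  after event 4 (t=15: INC a by 13): {a=45}

Answer: {a=45}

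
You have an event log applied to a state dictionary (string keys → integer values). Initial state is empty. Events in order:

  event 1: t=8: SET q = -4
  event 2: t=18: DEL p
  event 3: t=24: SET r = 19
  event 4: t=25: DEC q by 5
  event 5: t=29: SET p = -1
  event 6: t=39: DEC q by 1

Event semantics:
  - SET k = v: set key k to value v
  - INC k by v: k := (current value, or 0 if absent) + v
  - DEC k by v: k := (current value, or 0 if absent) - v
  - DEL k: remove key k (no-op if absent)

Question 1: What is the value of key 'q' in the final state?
Answer: -10

Derivation:
Track key 'q' through all 6 events:
  event 1 (t=8: SET q = -4): q (absent) -> -4
  event 2 (t=18: DEL p): q unchanged
  event 3 (t=24: SET r = 19): q unchanged
  event 4 (t=25: DEC q by 5): q -4 -> -9
  event 5 (t=29: SET p = -1): q unchanged
  event 6 (t=39: DEC q by 1): q -9 -> -10
Final: q = -10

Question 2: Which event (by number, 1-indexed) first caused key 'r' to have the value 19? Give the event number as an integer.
Answer: 3

Derivation:
Looking for first event where r becomes 19:
  event 3: r (absent) -> 19  <-- first match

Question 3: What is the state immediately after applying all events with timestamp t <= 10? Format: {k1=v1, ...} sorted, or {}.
Apply events with t <= 10 (1 events):
  after event 1 (t=8: SET q = -4): {q=-4}

Answer: {q=-4}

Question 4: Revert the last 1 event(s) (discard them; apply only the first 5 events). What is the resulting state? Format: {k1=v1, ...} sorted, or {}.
Answer: {p=-1, q=-9, r=19}

Derivation:
Keep first 5 events (discard last 1):
  after event 1 (t=8: SET q = -4): {q=-4}
  after event 2 (t=18: DEL p): {q=-4}
  after event 3 (t=24: SET r = 19): {q=-4, r=19}
  after event 4 (t=25: DEC q by 5): {q=-9, r=19}
  after event 5 (t=29: SET p = -1): {p=-1, q=-9, r=19}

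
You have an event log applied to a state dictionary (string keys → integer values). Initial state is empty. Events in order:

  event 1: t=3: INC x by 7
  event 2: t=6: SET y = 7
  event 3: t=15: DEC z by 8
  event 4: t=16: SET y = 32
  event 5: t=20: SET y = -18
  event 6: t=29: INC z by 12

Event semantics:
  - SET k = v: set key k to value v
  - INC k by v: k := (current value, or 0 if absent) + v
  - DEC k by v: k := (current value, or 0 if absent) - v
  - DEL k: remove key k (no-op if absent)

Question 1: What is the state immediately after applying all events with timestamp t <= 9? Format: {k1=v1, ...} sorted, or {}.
Answer: {x=7, y=7}

Derivation:
Apply events with t <= 9 (2 events):
  after event 1 (t=3: INC x by 7): {x=7}
  after event 2 (t=6: SET y = 7): {x=7, y=7}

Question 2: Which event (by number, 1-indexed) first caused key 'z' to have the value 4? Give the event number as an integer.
Answer: 6

Derivation:
Looking for first event where z becomes 4:
  event 3: z = -8
  event 4: z = -8
  event 5: z = -8
  event 6: z -8 -> 4  <-- first match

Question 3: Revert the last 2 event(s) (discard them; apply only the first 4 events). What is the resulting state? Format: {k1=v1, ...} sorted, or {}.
Answer: {x=7, y=32, z=-8}

Derivation:
Keep first 4 events (discard last 2):
  after event 1 (t=3: INC x by 7): {x=7}
  after event 2 (t=6: SET y = 7): {x=7, y=7}
  after event 3 (t=15: DEC z by 8): {x=7, y=7, z=-8}
  after event 4 (t=16: SET y = 32): {x=7, y=32, z=-8}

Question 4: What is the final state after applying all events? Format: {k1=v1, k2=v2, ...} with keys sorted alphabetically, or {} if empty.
  after event 1 (t=3: INC x by 7): {x=7}
  after event 2 (t=6: SET y = 7): {x=7, y=7}
  after event 3 (t=15: DEC z by 8): {x=7, y=7, z=-8}
  after event 4 (t=16: SET y = 32): {x=7, y=32, z=-8}
  after event 5 (t=20: SET y = -18): {x=7, y=-18, z=-8}
  after event 6 (t=29: INC z by 12): {x=7, y=-18, z=4}

Answer: {x=7, y=-18, z=4}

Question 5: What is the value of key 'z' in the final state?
Answer: 4

Derivation:
Track key 'z' through all 6 events:
  event 1 (t=3: INC x by 7): z unchanged
  event 2 (t=6: SET y = 7): z unchanged
  event 3 (t=15: DEC z by 8): z (absent) -> -8
  event 4 (t=16: SET y = 32): z unchanged
  event 5 (t=20: SET y = -18): z unchanged
  event 6 (t=29: INC z by 12): z -8 -> 4
Final: z = 4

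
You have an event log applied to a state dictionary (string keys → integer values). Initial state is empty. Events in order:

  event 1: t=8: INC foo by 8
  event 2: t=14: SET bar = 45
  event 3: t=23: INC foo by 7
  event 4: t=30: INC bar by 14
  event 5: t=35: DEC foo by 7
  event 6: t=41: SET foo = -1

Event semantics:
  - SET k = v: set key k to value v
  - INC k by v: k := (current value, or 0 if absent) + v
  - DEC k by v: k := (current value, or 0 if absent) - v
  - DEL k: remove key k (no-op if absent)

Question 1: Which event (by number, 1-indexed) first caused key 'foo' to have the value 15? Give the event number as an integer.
Looking for first event where foo becomes 15:
  event 1: foo = 8
  event 2: foo = 8
  event 3: foo 8 -> 15  <-- first match

Answer: 3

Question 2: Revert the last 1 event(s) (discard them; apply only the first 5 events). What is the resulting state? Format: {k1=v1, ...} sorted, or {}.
Keep first 5 events (discard last 1):
  after event 1 (t=8: INC foo by 8): {foo=8}
  after event 2 (t=14: SET bar = 45): {bar=45, foo=8}
  after event 3 (t=23: INC foo by 7): {bar=45, foo=15}
  after event 4 (t=30: INC bar by 14): {bar=59, foo=15}
  after event 5 (t=35: DEC foo by 7): {bar=59, foo=8}

Answer: {bar=59, foo=8}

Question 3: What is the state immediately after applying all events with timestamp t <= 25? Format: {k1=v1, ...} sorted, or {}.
Apply events with t <= 25 (3 events):
  after event 1 (t=8: INC foo by 8): {foo=8}
  after event 2 (t=14: SET bar = 45): {bar=45, foo=8}
  after event 3 (t=23: INC foo by 7): {bar=45, foo=15}

Answer: {bar=45, foo=15}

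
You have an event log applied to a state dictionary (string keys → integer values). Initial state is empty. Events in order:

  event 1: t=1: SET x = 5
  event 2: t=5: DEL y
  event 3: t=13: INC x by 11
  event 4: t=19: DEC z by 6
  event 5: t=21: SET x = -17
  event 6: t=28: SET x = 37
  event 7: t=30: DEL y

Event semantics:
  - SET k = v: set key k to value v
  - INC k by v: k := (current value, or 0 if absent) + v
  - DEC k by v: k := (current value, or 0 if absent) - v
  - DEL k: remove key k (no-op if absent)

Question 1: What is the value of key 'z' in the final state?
Track key 'z' through all 7 events:
  event 1 (t=1: SET x = 5): z unchanged
  event 2 (t=5: DEL y): z unchanged
  event 3 (t=13: INC x by 11): z unchanged
  event 4 (t=19: DEC z by 6): z (absent) -> -6
  event 5 (t=21: SET x = -17): z unchanged
  event 6 (t=28: SET x = 37): z unchanged
  event 7 (t=30: DEL y): z unchanged
Final: z = -6

Answer: -6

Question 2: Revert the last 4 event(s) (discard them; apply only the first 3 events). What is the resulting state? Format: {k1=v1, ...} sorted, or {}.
Answer: {x=16}

Derivation:
Keep first 3 events (discard last 4):
  after event 1 (t=1: SET x = 5): {x=5}
  after event 2 (t=5: DEL y): {x=5}
  after event 3 (t=13: INC x by 11): {x=16}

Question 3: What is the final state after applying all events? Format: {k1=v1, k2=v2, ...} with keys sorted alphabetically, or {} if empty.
Answer: {x=37, z=-6}

Derivation:
  after event 1 (t=1: SET x = 5): {x=5}
  after event 2 (t=5: DEL y): {x=5}
  after event 3 (t=13: INC x by 11): {x=16}
  after event 4 (t=19: DEC z by 6): {x=16, z=-6}
  after event 5 (t=21: SET x = -17): {x=-17, z=-6}
  after event 6 (t=28: SET x = 37): {x=37, z=-6}
  after event 7 (t=30: DEL y): {x=37, z=-6}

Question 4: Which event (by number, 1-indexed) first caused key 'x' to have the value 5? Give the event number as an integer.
Looking for first event where x becomes 5:
  event 1: x (absent) -> 5  <-- first match

Answer: 1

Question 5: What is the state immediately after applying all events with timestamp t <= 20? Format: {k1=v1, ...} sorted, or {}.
Apply events with t <= 20 (4 events):
  after event 1 (t=1: SET x = 5): {x=5}
  after event 2 (t=5: DEL y): {x=5}
  after event 3 (t=13: INC x by 11): {x=16}
  after event 4 (t=19: DEC z by 6): {x=16, z=-6}

Answer: {x=16, z=-6}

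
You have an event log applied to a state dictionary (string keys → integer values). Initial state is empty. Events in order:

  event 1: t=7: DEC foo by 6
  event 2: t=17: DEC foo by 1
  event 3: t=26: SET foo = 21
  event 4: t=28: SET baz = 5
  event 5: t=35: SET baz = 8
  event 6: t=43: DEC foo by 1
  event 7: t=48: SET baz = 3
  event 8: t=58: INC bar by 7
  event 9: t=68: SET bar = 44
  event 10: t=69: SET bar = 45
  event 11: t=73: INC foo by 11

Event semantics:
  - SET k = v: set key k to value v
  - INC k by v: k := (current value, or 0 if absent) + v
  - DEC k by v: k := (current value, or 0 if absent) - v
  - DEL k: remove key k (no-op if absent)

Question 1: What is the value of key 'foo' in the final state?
Track key 'foo' through all 11 events:
  event 1 (t=7: DEC foo by 6): foo (absent) -> -6
  event 2 (t=17: DEC foo by 1): foo -6 -> -7
  event 3 (t=26: SET foo = 21): foo -7 -> 21
  event 4 (t=28: SET baz = 5): foo unchanged
  event 5 (t=35: SET baz = 8): foo unchanged
  event 6 (t=43: DEC foo by 1): foo 21 -> 20
  event 7 (t=48: SET baz = 3): foo unchanged
  event 8 (t=58: INC bar by 7): foo unchanged
  event 9 (t=68: SET bar = 44): foo unchanged
  event 10 (t=69: SET bar = 45): foo unchanged
  event 11 (t=73: INC foo by 11): foo 20 -> 31
Final: foo = 31

Answer: 31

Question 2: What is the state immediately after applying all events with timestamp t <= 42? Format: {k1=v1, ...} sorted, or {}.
Answer: {baz=8, foo=21}

Derivation:
Apply events with t <= 42 (5 events):
  after event 1 (t=7: DEC foo by 6): {foo=-6}
  after event 2 (t=17: DEC foo by 1): {foo=-7}
  after event 3 (t=26: SET foo = 21): {foo=21}
  after event 4 (t=28: SET baz = 5): {baz=5, foo=21}
  after event 5 (t=35: SET baz = 8): {baz=8, foo=21}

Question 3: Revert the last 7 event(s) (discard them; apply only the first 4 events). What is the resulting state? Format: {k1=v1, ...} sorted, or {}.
Keep first 4 events (discard last 7):
  after event 1 (t=7: DEC foo by 6): {foo=-6}
  after event 2 (t=17: DEC foo by 1): {foo=-7}
  after event 3 (t=26: SET foo = 21): {foo=21}
  after event 4 (t=28: SET baz = 5): {baz=5, foo=21}

Answer: {baz=5, foo=21}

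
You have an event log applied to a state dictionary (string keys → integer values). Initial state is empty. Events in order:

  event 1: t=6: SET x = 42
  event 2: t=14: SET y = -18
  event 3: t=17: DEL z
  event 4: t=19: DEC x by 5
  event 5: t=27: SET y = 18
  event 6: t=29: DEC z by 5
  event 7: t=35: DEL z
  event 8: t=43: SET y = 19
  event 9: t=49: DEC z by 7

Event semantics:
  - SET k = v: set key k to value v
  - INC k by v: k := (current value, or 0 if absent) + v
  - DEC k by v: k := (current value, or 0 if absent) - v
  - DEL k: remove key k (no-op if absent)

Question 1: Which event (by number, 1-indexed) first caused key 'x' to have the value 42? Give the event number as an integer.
Answer: 1

Derivation:
Looking for first event where x becomes 42:
  event 1: x (absent) -> 42  <-- first match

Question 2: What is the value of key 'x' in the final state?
Track key 'x' through all 9 events:
  event 1 (t=6: SET x = 42): x (absent) -> 42
  event 2 (t=14: SET y = -18): x unchanged
  event 3 (t=17: DEL z): x unchanged
  event 4 (t=19: DEC x by 5): x 42 -> 37
  event 5 (t=27: SET y = 18): x unchanged
  event 6 (t=29: DEC z by 5): x unchanged
  event 7 (t=35: DEL z): x unchanged
  event 8 (t=43: SET y = 19): x unchanged
  event 9 (t=49: DEC z by 7): x unchanged
Final: x = 37

Answer: 37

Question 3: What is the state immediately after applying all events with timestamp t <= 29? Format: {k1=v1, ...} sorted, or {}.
Apply events with t <= 29 (6 events):
  after event 1 (t=6: SET x = 42): {x=42}
  after event 2 (t=14: SET y = -18): {x=42, y=-18}
  after event 3 (t=17: DEL z): {x=42, y=-18}
  after event 4 (t=19: DEC x by 5): {x=37, y=-18}
  after event 5 (t=27: SET y = 18): {x=37, y=18}
  after event 6 (t=29: DEC z by 5): {x=37, y=18, z=-5}

Answer: {x=37, y=18, z=-5}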